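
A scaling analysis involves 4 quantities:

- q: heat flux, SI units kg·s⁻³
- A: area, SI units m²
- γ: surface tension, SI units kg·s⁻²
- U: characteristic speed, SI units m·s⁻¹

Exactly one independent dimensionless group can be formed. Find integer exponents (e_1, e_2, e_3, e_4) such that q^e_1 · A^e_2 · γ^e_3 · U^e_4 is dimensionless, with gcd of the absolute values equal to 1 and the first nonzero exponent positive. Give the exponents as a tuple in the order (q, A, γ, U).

M: e_1·(1) + e_2·(0) + e_3·(1) + e_4·(0) = 0
L: e_1·(0) + e_2·(2) + e_3·(0) + e_4·(1) = 0
T: e_1·(-3) + e_2·(0) + e_3·(-2) + e_4·(-1) = 0
Solving this homogeneous linear system for the smallest-integer solution (first nonzero entry positive) gives (2, 1, -2, -2).

(2, 1, -2, -2)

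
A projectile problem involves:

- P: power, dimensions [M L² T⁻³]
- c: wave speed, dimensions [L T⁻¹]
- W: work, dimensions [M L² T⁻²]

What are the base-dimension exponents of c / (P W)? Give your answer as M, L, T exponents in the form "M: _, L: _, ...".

M: -2, L: -3, T: 4

Collect each base-dimension exponent across the product:
  M: −(1) + (0) − (1) = -2
  L: −(2) + (1) − (2) = -3
  T: −(-3) + (-1) − (-2) = 4
So the dimensions are [M⁻² L⁻³ T⁴].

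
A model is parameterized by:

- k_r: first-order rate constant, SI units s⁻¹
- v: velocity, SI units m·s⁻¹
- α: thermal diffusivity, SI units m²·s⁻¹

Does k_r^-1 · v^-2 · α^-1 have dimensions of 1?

no

Sum the exponent of each base dimension across the product:
  L: −[k_r]_L − 2·[v]_L − [α]_L = −(0) − 2·(1) − (2) = -4
  T: −[k_r]_T − 2·[v]_T − [α]_T = −(-1) − 2·(-1) − (-1) = 4
Net dimensions [L⁻⁴ T⁴] ≠ [1] — not dimensionless.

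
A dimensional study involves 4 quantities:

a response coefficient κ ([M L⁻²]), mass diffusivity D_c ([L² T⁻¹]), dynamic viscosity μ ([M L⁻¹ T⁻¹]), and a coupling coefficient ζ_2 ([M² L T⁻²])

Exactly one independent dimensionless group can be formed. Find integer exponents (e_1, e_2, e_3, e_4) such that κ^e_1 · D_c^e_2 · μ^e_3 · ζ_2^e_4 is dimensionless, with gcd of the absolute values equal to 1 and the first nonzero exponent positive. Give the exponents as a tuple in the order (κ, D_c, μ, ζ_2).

M: e_1·(1) + e_2·(0) + e_3·(1) + e_4·(2) = 0
L: e_1·(-2) + e_2·(2) + e_3·(-1) + e_4·(1) = 0
T: e_1·(0) + e_2·(-1) + e_3·(-1) + e_4·(-2) = 0
Solving this homogeneous linear system for the smallest-integer solution (first nonzero entry positive) gives (3, 3, -1, -1).

(3, 3, -1, -1)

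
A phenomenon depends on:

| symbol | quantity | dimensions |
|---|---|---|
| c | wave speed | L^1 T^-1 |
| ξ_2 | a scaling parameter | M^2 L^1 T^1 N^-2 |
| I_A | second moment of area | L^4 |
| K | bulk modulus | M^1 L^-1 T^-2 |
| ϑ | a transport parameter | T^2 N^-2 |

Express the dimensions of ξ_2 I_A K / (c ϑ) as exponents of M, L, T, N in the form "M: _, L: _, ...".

M: 3, L: 3, T: -2, N: 0

Collect each base-dimension exponent across the product:
  M: −(0) + (2) + (0) + (1) − (0) = 3
  L: −(1) + (1) + (4) + (-1) − (0) = 3
  T: −(-1) + (1) + (0) + (-2) − (2) = -2
  N: −(0) + (-2) + (0) + (0) − (-2) = 0
So the dimensions are [M³ L³ T⁻²].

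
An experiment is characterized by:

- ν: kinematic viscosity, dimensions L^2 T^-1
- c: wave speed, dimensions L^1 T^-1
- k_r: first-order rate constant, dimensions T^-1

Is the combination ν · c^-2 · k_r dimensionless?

Sum the exponent of each base dimension across the product:
  L: [ν]_L − 2·[c]_L + [k_r]_L = (2) − 2·(1) + (0) = 0
  T: [ν]_T − 2·[c]_T + [k_r]_T = (-1) − 2·(-1) + (-1) = 0
All base exponents vanish — dimensionless.

yes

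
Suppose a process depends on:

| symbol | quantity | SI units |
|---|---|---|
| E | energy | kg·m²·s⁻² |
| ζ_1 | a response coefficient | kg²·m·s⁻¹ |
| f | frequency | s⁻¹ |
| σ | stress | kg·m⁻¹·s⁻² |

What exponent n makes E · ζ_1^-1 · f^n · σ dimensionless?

Balance the T exponent: (-1)·n from f, plus (-2) − (-1) + (-2) = -3 from the rest, must sum to zero.
−n − 3 = 0, so n = -3.

-3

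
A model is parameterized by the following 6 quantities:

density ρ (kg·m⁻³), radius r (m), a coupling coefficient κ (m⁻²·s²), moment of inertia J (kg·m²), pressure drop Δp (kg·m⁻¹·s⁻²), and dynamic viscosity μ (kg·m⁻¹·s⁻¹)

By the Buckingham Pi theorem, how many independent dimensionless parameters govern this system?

There are 6 variables and 3 base dimensions (M, L, T).
The dimension matrix has rank 3.
Independent dimensionless groups: 6 − 3 = 3.

3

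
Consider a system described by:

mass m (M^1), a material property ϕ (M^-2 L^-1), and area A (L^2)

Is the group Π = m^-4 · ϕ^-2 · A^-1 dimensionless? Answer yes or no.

yes

Sum the exponent of each base dimension across the product:
  M: −4·[m]_M − 2·[ϕ]_M − [A]_M = −4·(1) − 2·(-2) − (0) = 0
  L: −4·[m]_L − 2·[ϕ]_L − [A]_L = −4·(0) − 2·(-1) − (2) = 0
  T: −4·[m]_T − 2·[ϕ]_T − [A]_T = −4·(0) − 2·(0) − (0) = 0
All base exponents vanish — dimensionless.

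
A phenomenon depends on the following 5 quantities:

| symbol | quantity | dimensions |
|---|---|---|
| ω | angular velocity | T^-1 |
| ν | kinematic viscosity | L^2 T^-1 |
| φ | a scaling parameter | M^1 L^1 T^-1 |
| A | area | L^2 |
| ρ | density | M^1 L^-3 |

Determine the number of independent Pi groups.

There are 5 variables and 3 base dimensions (M, L, T).
The dimension matrix has rank 3.
Independent dimensionless groups: 5 − 3 = 2.

2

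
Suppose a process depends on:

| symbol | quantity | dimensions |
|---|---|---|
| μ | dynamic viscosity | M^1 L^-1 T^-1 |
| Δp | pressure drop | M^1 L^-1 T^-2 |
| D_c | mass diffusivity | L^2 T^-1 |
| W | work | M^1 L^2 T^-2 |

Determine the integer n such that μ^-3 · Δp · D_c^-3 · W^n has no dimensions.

2

Balance the M exponent: (1)·n from W, plus −3·(1) + (1) − 3·(0) = -2 from the rest, must sum to zero.
n − 2 = 0, so n = 2.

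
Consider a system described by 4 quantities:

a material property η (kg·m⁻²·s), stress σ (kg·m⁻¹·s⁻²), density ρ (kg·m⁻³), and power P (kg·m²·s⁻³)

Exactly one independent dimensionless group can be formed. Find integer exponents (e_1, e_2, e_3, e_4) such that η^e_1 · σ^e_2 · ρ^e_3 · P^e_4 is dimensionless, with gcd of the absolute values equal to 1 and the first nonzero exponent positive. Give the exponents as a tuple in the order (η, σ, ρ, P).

(1, 2, -2, -1)

M: e_1·(1) + e_2·(1) + e_3·(1) + e_4·(1) = 0
L: e_1·(-2) + e_2·(-1) + e_3·(-3) + e_4·(2) = 0
T: e_1·(1) + e_2·(-2) + e_3·(0) + e_4·(-3) = 0
Solving this homogeneous linear system for the smallest-integer solution (first nonzero entry positive) gives (1, 2, -2, -1).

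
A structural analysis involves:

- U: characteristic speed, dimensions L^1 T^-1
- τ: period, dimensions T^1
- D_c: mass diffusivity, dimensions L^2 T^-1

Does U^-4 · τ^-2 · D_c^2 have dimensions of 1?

Sum the exponent of each base dimension across the product:
  L: −4·[U]_L − 2·[τ]_L + 2·[D_c]_L = −4·(1) − 2·(0) + 2·(2) = 0
  T: −4·[U]_T − 2·[τ]_T + 2·[D_c]_T = −4·(-1) − 2·(1) + 2·(-1) = 0
All base exponents vanish — dimensionless.

yes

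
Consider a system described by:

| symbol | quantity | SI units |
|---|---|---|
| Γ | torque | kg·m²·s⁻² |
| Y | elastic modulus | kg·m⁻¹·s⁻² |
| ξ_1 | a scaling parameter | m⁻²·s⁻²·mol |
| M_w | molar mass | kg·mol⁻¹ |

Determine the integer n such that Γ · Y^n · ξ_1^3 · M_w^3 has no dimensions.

Balance the M exponent: (1)·n from Y, plus (1) + 3·(0) + 3·(1) = 4 from the rest, must sum to zero.
n + 4 = 0, so n = -4.

-4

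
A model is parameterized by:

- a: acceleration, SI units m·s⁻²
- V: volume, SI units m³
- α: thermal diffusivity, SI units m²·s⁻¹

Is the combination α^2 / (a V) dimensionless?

Sum the exponent of each base dimension across the product:
  M: −[a]_M − [V]_M + 2·[α]_M = −(0) − (0) + 2·(0) = 0
  L: −[a]_L − [V]_L + 2·[α]_L = −(1) − (3) + 2·(2) = 0
  T: −[a]_T − [V]_T + 2·[α]_T = −(-2) − (0) + 2·(-1) = 0
All base exponents vanish — dimensionless.

yes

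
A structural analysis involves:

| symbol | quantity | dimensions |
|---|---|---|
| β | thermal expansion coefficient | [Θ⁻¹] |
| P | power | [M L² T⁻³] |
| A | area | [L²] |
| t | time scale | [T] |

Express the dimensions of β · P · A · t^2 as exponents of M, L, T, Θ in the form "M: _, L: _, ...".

Collect each base-dimension exponent across the product:
  M: (0) + (1) + (0) + 2·(0) = 1
  L: (0) + (2) + (2) + 2·(0) = 4
  T: (0) + (-3) + (0) + 2·(1) = -1
  Θ: (-1) + (0) + (0) + 2·(0) = -1
So the dimensions are [M L⁴ T⁻¹ Θ⁻¹].

M: 1, L: 4, T: -1, Θ: -1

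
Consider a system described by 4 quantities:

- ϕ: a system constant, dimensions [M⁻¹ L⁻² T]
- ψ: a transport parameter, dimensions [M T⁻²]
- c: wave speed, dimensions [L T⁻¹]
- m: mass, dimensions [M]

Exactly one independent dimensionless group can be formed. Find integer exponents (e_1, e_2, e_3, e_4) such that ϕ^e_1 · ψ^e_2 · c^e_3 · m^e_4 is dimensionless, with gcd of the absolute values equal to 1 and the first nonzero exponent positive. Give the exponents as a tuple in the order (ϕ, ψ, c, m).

(2, -1, 4, 3)

M: e_1·(-1) + e_2·(1) + e_3·(0) + e_4·(1) = 0
L: e_1·(-2) + e_2·(0) + e_3·(1) + e_4·(0) = 0
T: e_1·(1) + e_2·(-2) + e_3·(-1) + e_4·(0) = 0
Solving this homogeneous linear system for the smallest-integer solution (first nonzero entry positive) gives (2, -1, 4, 3).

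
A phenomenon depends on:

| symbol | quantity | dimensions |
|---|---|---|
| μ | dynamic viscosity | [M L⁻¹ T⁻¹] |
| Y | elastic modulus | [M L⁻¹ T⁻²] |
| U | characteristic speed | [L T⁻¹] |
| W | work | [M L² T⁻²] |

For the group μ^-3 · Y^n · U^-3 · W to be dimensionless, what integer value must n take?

Balance the M exponent: (1)·n from Y, plus −3·(1) − 3·(0) + (1) = -2 from the rest, must sum to zero.
n − 2 = 0, so n = 2.

2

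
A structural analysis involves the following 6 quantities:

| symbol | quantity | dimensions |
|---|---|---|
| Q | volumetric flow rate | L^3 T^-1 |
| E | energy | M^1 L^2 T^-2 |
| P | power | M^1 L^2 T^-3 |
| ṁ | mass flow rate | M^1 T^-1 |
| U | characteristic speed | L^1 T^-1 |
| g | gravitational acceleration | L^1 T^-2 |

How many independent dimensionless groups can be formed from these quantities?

There are 6 variables and 3 base dimensions (M, L, T).
The dimension matrix has rank 3.
Independent dimensionless groups: 6 − 3 = 3.

3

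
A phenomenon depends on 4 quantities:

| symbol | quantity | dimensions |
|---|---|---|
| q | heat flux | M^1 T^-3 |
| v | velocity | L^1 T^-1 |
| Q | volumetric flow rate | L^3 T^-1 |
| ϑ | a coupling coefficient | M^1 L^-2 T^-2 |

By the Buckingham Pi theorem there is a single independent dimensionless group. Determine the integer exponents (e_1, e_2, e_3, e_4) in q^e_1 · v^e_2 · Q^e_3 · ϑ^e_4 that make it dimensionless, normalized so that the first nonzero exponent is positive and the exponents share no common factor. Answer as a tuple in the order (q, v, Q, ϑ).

M: e_1·(1) + e_2·(0) + e_3·(0) + e_4·(1) = 0
L: e_1·(0) + e_2·(1) + e_3·(3) + e_4·(-2) = 0
T: e_1·(-3) + e_2·(-1) + e_3·(-1) + e_4·(-2) = 0
Solving this homogeneous linear system for the smallest-integer solution (first nonzero entry positive) gives (2, -1, -1, -2).

(2, -1, -1, -2)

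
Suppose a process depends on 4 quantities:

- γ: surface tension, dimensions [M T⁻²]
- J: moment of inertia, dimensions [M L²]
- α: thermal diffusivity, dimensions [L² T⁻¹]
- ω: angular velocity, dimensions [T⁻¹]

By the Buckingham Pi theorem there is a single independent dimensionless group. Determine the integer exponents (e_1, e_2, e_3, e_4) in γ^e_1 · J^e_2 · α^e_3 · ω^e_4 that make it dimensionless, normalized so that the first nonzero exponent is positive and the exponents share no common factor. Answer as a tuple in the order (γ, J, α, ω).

(1, -1, 1, -3)

M: e_1·(1) + e_2·(1) + e_3·(0) + e_4·(0) = 0
L: e_1·(0) + e_2·(2) + e_3·(2) + e_4·(0) = 0
T: e_1·(-2) + e_2·(0) + e_3·(-1) + e_4·(-1) = 0
Solving this homogeneous linear system for the smallest-integer solution (first nonzero entry positive) gives (1, -1, 1, -3).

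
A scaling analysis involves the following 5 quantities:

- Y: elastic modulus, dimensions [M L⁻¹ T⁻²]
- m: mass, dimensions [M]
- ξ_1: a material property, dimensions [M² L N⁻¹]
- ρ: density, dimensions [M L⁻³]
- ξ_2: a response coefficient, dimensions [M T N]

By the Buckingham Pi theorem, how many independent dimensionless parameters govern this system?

1

There are 5 variables and 4 base dimensions (M, L, T, N).
The dimension matrix has rank 4.
Independent dimensionless groups: 5 − 4 = 1.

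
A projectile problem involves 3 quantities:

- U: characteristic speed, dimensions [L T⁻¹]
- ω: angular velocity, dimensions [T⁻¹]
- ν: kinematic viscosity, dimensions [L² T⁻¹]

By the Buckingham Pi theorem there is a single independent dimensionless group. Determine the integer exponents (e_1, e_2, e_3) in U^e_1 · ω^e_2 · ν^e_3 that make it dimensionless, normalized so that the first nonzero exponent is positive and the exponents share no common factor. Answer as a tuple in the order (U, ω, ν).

L: e_1·(1) + e_2·(0) + e_3·(2) = 0
T: e_1·(-1) + e_2·(-1) + e_3·(-1) = 0
Solving this homogeneous linear system for the smallest-integer solution (first nonzero entry positive) gives (2, -1, -1).

(2, -1, -1)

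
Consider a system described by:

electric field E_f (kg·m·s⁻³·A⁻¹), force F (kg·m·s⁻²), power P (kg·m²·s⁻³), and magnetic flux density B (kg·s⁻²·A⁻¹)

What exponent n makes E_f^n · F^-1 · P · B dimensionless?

Balance the M exponent: (1)·n from E_f, plus −(1) + (1) + (1) = 1 from the rest, must sum to zero.
n + 1 = 0, so n = -1.

-1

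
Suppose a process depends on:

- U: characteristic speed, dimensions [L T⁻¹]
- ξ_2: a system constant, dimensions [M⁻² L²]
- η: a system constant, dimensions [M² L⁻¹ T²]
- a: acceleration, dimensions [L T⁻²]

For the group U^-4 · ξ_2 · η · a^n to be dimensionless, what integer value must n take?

3

Balance the L exponent: (1)·n from a, plus −4·(1) + (2) + (-1) = -3 from the rest, must sum to zero.
n − 3 = 0, so n = 3.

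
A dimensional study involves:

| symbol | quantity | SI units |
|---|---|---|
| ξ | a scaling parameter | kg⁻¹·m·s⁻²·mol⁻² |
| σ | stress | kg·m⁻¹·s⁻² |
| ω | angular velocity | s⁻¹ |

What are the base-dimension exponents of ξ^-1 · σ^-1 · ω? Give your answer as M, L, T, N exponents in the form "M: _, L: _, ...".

Collect each base-dimension exponent across the product:
  M: −(-1) − (1) + (0) = 0
  L: −(1) − (-1) + (0) = 0
  T: −(-2) − (-2) + (-1) = 3
  N: −(-2) − (0) + (0) = 2
So the dimensions are [T³ N²].

M: 0, L: 0, T: 3, N: 2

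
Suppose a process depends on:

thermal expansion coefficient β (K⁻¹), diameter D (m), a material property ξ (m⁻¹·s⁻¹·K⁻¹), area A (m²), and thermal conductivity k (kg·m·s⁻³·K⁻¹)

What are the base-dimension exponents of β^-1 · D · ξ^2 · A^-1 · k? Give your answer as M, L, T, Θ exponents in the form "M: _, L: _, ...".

M: 1, L: -2, T: -5, Θ: -2

Collect each base-dimension exponent across the product:
  M: −(0) + (0) + 2·(0) − (0) + (1) = 1
  L: −(0) + (1) + 2·(-1) − (2) + (1) = -2
  T: −(0) + (0) + 2·(-1) − (0) + (-3) = -5
  Θ: −(-1) + (0) + 2·(-1) − (0) + (-1) = -2
So the dimensions are [M L⁻² T⁻⁵ Θ⁻²].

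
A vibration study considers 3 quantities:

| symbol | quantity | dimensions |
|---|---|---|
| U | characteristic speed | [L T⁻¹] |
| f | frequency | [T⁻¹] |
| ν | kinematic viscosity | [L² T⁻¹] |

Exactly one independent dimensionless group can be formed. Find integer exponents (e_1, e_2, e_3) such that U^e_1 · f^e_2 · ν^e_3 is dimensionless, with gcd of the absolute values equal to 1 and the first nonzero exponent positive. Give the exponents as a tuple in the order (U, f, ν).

(2, -1, -1)

L: e_1·(1) + e_2·(0) + e_3·(2) = 0
T: e_1·(-1) + e_2·(-1) + e_3·(-1) = 0
Solving this homogeneous linear system for the smallest-integer solution (first nonzero entry positive) gives (2, -1, -1).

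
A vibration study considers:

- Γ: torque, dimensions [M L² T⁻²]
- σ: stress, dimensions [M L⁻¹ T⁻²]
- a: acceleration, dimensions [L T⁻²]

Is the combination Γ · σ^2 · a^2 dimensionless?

no

Sum the exponent of each base dimension across the product:
  M: [Γ]_M + 2·[σ]_M + 2·[a]_M = (1) + 2·(1) + 2·(0) = 3
  L: [Γ]_L + 2·[σ]_L + 2·[a]_L = (2) + 2·(-1) + 2·(1) = 2
  T: [Γ]_T + 2·[σ]_T + 2·[a]_T = (-2) + 2·(-2) + 2·(-2) = -10
Net dimensions [M³ L² T⁻¹⁰] ≠ [1] — not dimensionless.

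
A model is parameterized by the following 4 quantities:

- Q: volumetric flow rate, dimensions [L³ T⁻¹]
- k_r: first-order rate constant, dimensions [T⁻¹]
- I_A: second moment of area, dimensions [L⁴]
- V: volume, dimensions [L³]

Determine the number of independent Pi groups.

There are 4 variables and 2 base dimensions (L, T).
The dimension matrix has rank 2.
Independent dimensionless groups: 4 − 2 = 2.

2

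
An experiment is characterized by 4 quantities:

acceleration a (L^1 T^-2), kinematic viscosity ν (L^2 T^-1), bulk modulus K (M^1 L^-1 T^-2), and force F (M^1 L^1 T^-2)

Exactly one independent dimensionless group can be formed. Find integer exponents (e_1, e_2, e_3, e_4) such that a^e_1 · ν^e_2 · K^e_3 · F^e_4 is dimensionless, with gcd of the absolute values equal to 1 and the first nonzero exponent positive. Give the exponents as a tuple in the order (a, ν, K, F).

M: e_1·(0) + e_2·(0) + e_3·(1) + e_4·(1) = 0
L: e_1·(1) + e_2·(2) + e_3·(-1) + e_4·(1) = 0
T: e_1·(-2) + e_2·(-1) + e_3·(-2) + e_4·(-2) = 0
Solving this homogeneous linear system for the smallest-integer solution (first nonzero entry positive) gives (2, -4, -3, 3).

(2, -4, -3, 3)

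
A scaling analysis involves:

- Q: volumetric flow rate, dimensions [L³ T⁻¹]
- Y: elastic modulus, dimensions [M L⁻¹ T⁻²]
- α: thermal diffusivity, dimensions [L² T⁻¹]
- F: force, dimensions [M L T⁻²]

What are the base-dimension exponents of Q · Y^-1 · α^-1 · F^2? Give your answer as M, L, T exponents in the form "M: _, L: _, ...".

M: 1, L: 4, T: -2

Collect each base-dimension exponent across the product:
  M: (0) − (1) − (0) + 2·(1) = 1
  L: (3) − (-1) − (2) + 2·(1) = 4
  T: (-1) − (-2) − (-1) + 2·(-2) = -2
So the dimensions are [M L⁴ T⁻²].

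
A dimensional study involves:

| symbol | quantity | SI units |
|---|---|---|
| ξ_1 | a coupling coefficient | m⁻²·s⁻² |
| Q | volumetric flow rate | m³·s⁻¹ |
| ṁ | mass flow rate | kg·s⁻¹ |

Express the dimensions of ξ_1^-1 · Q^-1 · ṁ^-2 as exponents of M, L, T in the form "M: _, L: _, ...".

Collect each base-dimension exponent across the product:
  M: −(0) − (0) − 2·(1) = -2
  L: −(-2) − (3) − 2·(0) = -1
  T: −(-2) − (-1) − 2·(-1) = 5
So the dimensions are [M⁻² L⁻¹ T⁵].

M: -2, L: -1, T: 5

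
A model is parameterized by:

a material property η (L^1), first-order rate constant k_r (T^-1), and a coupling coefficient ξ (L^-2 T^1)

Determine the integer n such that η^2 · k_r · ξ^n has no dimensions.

Balance the L exponent: (-2)·n from ξ, plus 2·(1) + (0) = 2 from the rest, must sum to zero.
-2n + 2 = 0, so n = 1.

1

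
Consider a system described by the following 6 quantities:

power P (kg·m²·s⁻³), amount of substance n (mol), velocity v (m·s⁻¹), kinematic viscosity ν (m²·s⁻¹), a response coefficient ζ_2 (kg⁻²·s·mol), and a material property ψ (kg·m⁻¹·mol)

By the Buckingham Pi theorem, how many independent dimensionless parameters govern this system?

There are 6 variables and 4 base dimensions (M, L, T, N).
The dimension matrix has rank 4.
Independent dimensionless groups: 6 − 4 = 2.

2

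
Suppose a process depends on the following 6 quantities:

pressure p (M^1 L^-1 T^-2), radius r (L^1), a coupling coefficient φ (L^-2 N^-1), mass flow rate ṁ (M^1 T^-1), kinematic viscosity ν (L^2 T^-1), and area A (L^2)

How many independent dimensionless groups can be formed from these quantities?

2

There are 6 variables and 4 base dimensions (M, L, T, N).
The dimension matrix has rank 4.
Independent dimensionless groups: 6 − 4 = 2.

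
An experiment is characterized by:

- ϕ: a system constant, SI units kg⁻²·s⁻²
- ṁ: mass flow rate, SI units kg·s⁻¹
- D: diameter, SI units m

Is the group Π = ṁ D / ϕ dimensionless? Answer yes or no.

Sum the exponent of each base dimension across the product:
  M: −[ϕ]_M + [ṁ]_M + [D]_M = −(-2) + (1) + (0) = 3
  L: −[ϕ]_L + [ṁ]_L + [D]_L = −(0) + (0) + (1) = 1
  T: −[ϕ]_T + [ṁ]_T + [D]_T = −(-2) + (-1) + (0) = 1
Net dimensions [M³ L T] ≠ [1] — not dimensionless.

no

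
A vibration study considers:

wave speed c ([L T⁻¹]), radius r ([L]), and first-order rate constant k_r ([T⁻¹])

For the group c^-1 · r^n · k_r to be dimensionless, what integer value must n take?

1

Balance the L exponent: (1)·n from r, plus −(1) + (0) = -1 from the rest, must sum to zero.
n − 1 = 0, so n = 1.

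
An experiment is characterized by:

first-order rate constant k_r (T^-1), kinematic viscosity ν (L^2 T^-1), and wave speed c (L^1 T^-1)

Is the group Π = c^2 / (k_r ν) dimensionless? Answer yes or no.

yes

Sum the exponent of each base dimension across the product:
  M: −[k_r]_M − [ν]_M + 2·[c]_M = −(0) − (0) + 2·(0) = 0
  L: −[k_r]_L − [ν]_L + 2·[c]_L = −(0) − (2) + 2·(1) = 0
  T: −[k_r]_T − [ν]_T + 2·[c]_T = −(-1) − (-1) + 2·(-1) = 0
  Θ: −[k_r]_Θ − [ν]_Θ + 2·[c]_Θ = −(0) − (0) + 2·(0) = 0
All base exponents vanish — dimensionless.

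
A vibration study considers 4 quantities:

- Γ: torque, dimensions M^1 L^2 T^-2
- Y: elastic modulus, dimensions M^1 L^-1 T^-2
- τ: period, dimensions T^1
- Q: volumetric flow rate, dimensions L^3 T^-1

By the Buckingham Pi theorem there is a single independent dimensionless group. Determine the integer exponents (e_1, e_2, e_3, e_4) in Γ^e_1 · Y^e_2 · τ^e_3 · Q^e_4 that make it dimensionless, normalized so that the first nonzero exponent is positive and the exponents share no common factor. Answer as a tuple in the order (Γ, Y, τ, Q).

M: e_1·(1) + e_2·(1) + e_3·(0) + e_4·(0) = 0
L: e_1·(2) + e_2·(-1) + e_3·(0) + e_4·(3) = 0
T: e_1·(-2) + e_2·(-2) + e_3·(1) + e_4·(-1) = 0
Solving this homogeneous linear system for the smallest-integer solution (first nonzero entry positive) gives (1, -1, -1, -1).

(1, -1, -1, -1)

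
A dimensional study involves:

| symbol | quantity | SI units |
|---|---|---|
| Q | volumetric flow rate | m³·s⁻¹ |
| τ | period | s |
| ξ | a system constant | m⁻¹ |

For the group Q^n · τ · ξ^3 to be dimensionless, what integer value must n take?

Balance the L exponent: (3)·n from Q, plus (0) + 3·(-1) = -3 from the rest, must sum to zero.
3n − 3 = 0, so n = 1.

1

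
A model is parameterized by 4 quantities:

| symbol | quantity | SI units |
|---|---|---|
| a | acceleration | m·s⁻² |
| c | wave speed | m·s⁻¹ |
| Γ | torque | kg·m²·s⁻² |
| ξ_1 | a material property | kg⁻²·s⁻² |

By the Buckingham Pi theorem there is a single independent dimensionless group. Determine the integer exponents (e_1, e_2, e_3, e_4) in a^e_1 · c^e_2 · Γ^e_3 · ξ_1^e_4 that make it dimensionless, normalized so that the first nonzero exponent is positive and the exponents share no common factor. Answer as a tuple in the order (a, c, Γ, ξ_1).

M: e_1·(0) + e_2·(0) + e_3·(1) + e_4·(-2) = 0
L: e_1·(1) + e_2·(1) + e_3·(2) + e_4·(0) = 0
T: e_1·(-2) + e_2·(-1) + e_3·(-2) + e_4·(-2) = 0
Solving this homogeneous linear system for the smallest-integer solution (first nonzero entry positive) gives (2, 2, -2, -1).

(2, 2, -2, -1)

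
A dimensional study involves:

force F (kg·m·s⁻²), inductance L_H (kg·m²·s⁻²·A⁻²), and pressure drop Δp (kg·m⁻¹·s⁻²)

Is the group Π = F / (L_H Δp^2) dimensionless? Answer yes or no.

Sum the exponent of each base dimension across the product:
  M: [F]_M − [L_H]_M − 2·[Δp]_M = (1) − (1) − 2·(1) = -2
  L: [F]_L − [L_H]_L − 2·[Δp]_L = (1) − (2) − 2·(-1) = 1
  T: [F]_T − [L_H]_T − 2·[Δp]_T = (-2) − (-2) − 2·(-2) = 4
  I: [F]_I − [L_H]_I − 2·[Δp]_I = (0) − (-2) − 2·(0) = 2
Net dimensions [M⁻² L T⁴ I²] ≠ [1] — not dimensionless.

no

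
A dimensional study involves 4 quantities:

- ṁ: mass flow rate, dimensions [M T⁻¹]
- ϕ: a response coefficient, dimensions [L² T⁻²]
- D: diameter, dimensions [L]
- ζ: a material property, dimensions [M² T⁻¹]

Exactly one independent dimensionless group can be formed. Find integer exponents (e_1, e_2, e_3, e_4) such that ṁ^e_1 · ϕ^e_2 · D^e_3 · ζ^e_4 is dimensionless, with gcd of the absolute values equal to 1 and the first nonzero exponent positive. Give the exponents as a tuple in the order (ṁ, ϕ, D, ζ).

(4, -1, 2, -2)

M: e_1·(1) + e_2·(0) + e_3·(0) + e_4·(2) = 0
L: e_1·(0) + e_2·(2) + e_3·(1) + e_4·(0) = 0
T: e_1·(-1) + e_2·(-2) + e_3·(0) + e_4·(-1) = 0
Solving this homogeneous linear system for the smallest-integer solution (first nonzero entry positive) gives (4, -1, 2, -2).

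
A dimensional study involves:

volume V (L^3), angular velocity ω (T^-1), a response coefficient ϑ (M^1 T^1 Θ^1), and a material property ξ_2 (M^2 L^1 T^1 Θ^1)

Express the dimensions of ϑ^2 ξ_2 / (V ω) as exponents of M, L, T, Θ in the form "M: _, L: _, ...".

M: 4, L: -2, T: 4, Θ: 3

Collect each base-dimension exponent across the product:
  M: −(0) − (0) + 2·(1) + (2) = 4
  L: −(3) − (0) + 2·(0) + (1) = -2
  T: −(0) − (-1) + 2·(1) + (1) = 4
  Θ: −(0) − (0) + 2·(1) + (1) = 3
So the dimensions are [M⁴ L⁻² T⁴ Θ³].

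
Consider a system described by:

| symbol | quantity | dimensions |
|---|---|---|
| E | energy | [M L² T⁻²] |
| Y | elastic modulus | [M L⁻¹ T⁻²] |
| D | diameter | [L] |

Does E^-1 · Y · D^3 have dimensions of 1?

yes

Sum the exponent of each base dimension across the product:
  M: −[E]_M + [Y]_M + 3·[D]_M = −(1) + (1) + 3·(0) = 0
  L: −[E]_L + [Y]_L + 3·[D]_L = −(2) + (-1) + 3·(1) = 0
  T: −[E]_T + [Y]_T + 3·[D]_T = −(-2) + (-2) + 3·(0) = 0
  Θ: −[E]_Θ + [Y]_Θ + 3·[D]_Θ = −(0) + (0) + 3·(0) = 0
All base exponents vanish — dimensionless.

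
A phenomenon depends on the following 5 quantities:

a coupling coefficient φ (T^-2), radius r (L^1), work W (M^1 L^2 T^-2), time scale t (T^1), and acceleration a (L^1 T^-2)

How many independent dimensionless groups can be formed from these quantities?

2

There are 5 variables and 3 base dimensions (M, L, T).
The dimension matrix has rank 3.
Independent dimensionless groups: 5 − 3 = 2.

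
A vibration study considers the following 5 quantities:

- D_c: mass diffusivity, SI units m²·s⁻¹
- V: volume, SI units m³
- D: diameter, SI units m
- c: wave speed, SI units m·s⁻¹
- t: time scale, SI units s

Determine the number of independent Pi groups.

3

There are 5 variables and 2 base dimensions (L, T).
The dimension matrix has rank 2.
Independent dimensionless groups: 5 − 2 = 3.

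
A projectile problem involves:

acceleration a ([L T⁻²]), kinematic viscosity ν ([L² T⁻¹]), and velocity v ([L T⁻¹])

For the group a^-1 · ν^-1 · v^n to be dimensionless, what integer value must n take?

Balance the L exponent: (1)·n from v, plus −(1) − (2) = -3 from the rest, must sum to zero.
n − 3 = 0, so n = 3.

3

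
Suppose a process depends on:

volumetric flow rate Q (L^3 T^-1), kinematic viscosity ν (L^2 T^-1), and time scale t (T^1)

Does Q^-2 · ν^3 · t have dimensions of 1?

yes

Sum the exponent of each base dimension across the product:
  M: −2·[Q]_M + 3·[ν]_M + [t]_M = −2·(0) + 3·(0) + (0) = 0
  L: −2·[Q]_L + 3·[ν]_L + [t]_L = −2·(3) + 3·(2) + (0) = 0
  T: −2·[Q]_T + 3·[ν]_T + [t]_T = −2·(-1) + 3·(-1) + (1) = 0
All base exponents vanish — dimensionless.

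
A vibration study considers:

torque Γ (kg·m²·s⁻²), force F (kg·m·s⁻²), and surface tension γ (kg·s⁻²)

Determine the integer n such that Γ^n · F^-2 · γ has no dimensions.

Balance the M exponent: (1)·n from Γ, plus −2·(1) + (1) = -1 from the rest, must sum to zero.
n − 1 = 0, so n = 1.

1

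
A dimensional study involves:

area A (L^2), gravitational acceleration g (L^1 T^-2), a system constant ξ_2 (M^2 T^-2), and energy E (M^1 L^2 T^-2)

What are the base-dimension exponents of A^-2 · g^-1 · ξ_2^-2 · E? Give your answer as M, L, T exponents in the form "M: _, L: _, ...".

M: -3, L: -3, T: 4

Collect each base-dimension exponent across the product:
  M: −2·(0) − (0) − 2·(2) + (1) = -3
  L: −2·(2) − (1) − 2·(0) + (2) = -3
  T: −2·(0) − (-2) − 2·(-2) + (-2) = 4
So the dimensions are [M⁻³ L⁻³ T⁴].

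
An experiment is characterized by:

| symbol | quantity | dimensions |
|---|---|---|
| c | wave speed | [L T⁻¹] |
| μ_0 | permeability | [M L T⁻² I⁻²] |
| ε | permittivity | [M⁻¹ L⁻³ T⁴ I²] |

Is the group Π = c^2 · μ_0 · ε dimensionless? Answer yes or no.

yes

Sum the exponent of each base dimension across the product:
  M: 2·[c]_M + [μ_0]_M + [ε]_M = 2·(0) + (1) + (-1) = 0
  L: 2·[c]_L + [μ_0]_L + [ε]_L = 2·(1) + (1) + (-3) = 0
  T: 2·[c]_T + [μ_0]_T + [ε]_T = 2·(-1) + (-2) + (4) = 0
  I: 2·[c]_I + [μ_0]_I + [ε]_I = 2·(0) + (-2) + (2) = 0
All base exponents vanish — dimensionless.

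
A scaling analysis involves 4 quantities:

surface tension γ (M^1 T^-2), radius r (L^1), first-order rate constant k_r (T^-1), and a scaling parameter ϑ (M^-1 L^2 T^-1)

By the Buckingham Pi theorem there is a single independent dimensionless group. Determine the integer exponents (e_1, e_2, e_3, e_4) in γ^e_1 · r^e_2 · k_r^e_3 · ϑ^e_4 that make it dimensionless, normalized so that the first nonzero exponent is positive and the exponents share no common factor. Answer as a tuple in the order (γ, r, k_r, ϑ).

M: e_1·(1) + e_2·(0) + e_3·(0) + e_4·(-1) = 0
L: e_1·(0) + e_2·(1) + e_3·(0) + e_4·(2) = 0
T: e_1·(-2) + e_2·(0) + e_3·(-1) + e_4·(-1) = 0
Solving this homogeneous linear system for the smallest-integer solution (first nonzero entry positive) gives (1, -2, -3, 1).

(1, -2, -3, 1)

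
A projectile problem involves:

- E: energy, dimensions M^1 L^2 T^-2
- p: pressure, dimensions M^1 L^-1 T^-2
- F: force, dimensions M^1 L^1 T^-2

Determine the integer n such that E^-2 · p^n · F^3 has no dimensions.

-1

Balance the M exponent: (1)·n from p, plus −2·(1) + 3·(1) = 1 from the rest, must sum to zero.
n + 1 = 0, so n = -1.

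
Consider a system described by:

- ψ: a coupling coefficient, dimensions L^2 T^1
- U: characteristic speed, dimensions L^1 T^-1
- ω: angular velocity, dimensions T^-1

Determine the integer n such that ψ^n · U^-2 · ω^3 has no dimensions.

Balance the L exponent: (2)·n from ψ, plus −2·(1) + 3·(0) = -2 from the rest, must sum to zero.
2n − 2 = 0, so n = 1.

1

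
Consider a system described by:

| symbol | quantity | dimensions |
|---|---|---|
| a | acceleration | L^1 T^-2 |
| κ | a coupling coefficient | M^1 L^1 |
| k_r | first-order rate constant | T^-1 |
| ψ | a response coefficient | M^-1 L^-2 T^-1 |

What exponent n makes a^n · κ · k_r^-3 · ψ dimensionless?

Balance the L exponent: (1)·n from a, plus (1) − 3·(0) + (-2) = -1 from the rest, must sum to zero.
n − 1 = 0, so n = 1.

1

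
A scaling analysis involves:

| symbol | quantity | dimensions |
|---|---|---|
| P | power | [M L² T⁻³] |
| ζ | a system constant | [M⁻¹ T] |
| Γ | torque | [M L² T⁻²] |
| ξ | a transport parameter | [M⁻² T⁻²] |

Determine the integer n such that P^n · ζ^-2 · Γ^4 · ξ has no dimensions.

-4

Balance the M exponent: (1)·n from P, plus −2·(-1) + 4·(1) + (-2) = 4 from the rest, must sum to zero.
n + 4 = 0, so n = -4.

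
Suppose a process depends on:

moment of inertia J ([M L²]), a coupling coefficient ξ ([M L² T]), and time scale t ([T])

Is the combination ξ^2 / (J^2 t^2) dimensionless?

Sum the exponent of each base dimension across the product:
  M: −2·[J]_M + 2·[ξ]_M − 2·[t]_M = −2·(1) + 2·(1) − 2·(0) = 0
  L: −2·[J]_L + 2·[ξ]_L − 2·[t]_L = −2·(2) + 2·(2) − 2·(0) = 0
  T: −2·[J]_T + 2·[ξ]_T − 2·[t]_T = −2·(0) + 2·(1) − 2·(1) = 0
All base exponents vanish — dimensionless.

yes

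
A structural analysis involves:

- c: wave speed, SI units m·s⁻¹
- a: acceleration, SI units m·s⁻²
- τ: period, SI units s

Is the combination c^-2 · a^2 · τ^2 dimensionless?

yes

Sum the exponent of each base dimension across the product:
  M: −2·[c]_M + 2·[a]_M + 2·[τ]_M = −2·(0) + 2·(0) + 2·(0) = 0
  L: −2·[c]_L + 2·[a]_L + 2·[τ]_L = −2·(1) + 2·(1) + 2·(0) = 0
  T: −2·[c]_T + 2·[a]_T + 2·[τ]_T = −2·(-1) + 2·(-2) + 2·(1) = 0
All base exponents vanish — dimensionless.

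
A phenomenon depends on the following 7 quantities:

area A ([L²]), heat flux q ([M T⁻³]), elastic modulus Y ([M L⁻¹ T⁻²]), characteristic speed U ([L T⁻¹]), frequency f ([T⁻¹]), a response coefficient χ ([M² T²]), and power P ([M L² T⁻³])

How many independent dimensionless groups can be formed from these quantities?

There are 7 variables and 3 base dimensions (M, L, T).
The dimension matrix has rank 3.
Independent dimensionless groups: 7 − 3 = 4.

4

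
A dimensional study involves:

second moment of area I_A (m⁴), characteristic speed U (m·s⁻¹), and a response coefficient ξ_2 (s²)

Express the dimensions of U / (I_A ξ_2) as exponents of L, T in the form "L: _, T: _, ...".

Collect each base-dimension exponent across the product:
  L: −(4) + (1) − (0) = -3
  T: −(0) + (-1) − (2) = -3
So the dimensions are [L⁻³ T⁻³].

L: -3, T: -3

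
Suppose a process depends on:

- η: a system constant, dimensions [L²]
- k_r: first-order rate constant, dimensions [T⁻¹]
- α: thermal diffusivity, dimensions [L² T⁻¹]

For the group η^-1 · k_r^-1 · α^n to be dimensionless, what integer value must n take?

Balance the L exponent: (2)·n from α, plus −(2) − (0) = -2 from the rest, must sum to zero.
2n − 2 = 0, so n = 1.

1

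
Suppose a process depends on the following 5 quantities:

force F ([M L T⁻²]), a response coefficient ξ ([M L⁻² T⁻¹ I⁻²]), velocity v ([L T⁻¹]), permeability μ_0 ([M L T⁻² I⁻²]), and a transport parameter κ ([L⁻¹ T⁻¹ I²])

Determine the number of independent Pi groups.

1

There are 5 variables and 4 base dimensions (M, L, T, I).
The dimension matrix has rank 4.
Independent dimensionless groups: 5 − 4 = 1.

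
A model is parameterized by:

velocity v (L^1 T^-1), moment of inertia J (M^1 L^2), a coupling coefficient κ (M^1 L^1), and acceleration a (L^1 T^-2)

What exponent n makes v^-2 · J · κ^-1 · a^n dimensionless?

1

Balance the L exponent: (1)·n from a, plus −2·(1) + (2) − (1) = -1 from the rest, must sum to zero.
n − 1 = 0, so n = 1.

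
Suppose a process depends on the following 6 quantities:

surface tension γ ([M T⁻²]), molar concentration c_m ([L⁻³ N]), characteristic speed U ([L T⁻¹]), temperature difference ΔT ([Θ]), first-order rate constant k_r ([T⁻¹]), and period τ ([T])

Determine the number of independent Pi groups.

There are 6 variables and 5 base dimensions (M, L, T, Θ, N).
The dimension matrix has rank 5.
Independent dimensionless groups: 6 − 5 = 1.

1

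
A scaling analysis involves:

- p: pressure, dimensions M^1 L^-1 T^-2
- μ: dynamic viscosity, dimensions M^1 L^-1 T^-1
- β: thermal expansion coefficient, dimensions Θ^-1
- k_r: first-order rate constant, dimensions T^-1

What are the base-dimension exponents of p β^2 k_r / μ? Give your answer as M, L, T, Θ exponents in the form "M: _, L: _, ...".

Collect each base-dimension exponent across the product:
  M: (1) − (1) + 2·(0) + (0) = 0
  L: (-1) − (-1) + 2·(0) + (0) = 0
  T: (-2) − (-1) + 2·(0) + (-1) = -2
  Θ: (0) − (0) + 2·(-1) + (0) = -2
So the dimensions are [T⁻² Θ⁻²].

M: 0, L: 0, T: -2, Θ: -2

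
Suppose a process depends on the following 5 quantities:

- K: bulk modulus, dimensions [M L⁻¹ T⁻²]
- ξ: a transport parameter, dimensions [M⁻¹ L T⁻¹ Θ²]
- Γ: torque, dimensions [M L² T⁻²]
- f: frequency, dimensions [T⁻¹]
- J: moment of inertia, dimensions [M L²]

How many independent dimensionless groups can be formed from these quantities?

1

There are 5 variables and 4 base dimensions (M, L, T, Θ).
The dimension matrix has rank 4.
Independent dimensionless groups: 5 − 4 = 1.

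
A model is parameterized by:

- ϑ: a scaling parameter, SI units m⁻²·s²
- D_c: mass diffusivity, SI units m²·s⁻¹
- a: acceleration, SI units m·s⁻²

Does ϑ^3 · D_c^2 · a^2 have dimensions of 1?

yes

Sum the exponent of each base dimension across the product:
  L: 3·[ϑ]_L + 2·[D_c]_L + 2·[a]_L = 3·(-2) + 2·(2) + 2·(1) = 0
  T: 3·[ϑ]_T + 2·[D_c]_T + 2·[a]_T = 3·(2) + 2·(-1) + 2·(-2) = 0
All base exponents vanish — dimensionless.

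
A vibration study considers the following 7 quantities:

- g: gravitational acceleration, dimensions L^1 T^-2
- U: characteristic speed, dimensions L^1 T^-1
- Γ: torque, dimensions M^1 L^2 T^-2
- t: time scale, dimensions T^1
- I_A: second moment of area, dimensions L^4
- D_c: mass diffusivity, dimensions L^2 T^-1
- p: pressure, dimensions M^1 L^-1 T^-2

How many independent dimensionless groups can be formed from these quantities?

There are 7 variables and 3 base dimensions (M, L, T).
The dimension matrix has rank 3.
Independent dimensionless groups: 7 − 3 = 4.

4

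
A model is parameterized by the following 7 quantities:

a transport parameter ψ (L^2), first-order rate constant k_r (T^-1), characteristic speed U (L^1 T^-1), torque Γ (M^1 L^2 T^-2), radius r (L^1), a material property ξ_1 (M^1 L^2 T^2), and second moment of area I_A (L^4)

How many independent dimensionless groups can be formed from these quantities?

4

There are 7 variables and 3 base dimensions (M, L, T).
The dimension matrix has rank 3.
Independent dimensionless groups: 7 − 3 = 4.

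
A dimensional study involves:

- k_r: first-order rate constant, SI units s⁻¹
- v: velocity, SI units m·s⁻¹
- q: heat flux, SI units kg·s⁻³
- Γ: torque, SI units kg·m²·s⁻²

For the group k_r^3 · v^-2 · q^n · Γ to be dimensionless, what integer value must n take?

-1

Balance the M exponent: (1)·n from q, plus 3·(0) − 2·(0) + (1) = 1 from the rest, must sum to zero.
n + 1 = 0, so n = -1.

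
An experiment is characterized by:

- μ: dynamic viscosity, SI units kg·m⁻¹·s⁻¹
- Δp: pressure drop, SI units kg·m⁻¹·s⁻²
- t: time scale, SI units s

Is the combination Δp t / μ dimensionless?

Sum the exponent of each base dimension across the product:
  M: −[μ]_M + [Δp]_M + [t]_M = −(1) + (1) + (0) = 0
  L: −[μ]_L + [Δp]_L + [t]_L = −(-1) + (-1) + (0) = 0
  T: −[μ]_T + [Δp]_T + [t]_T = −(-1) + (-2) + (1) = 0
All base exponents vanish — dimensionless.

yes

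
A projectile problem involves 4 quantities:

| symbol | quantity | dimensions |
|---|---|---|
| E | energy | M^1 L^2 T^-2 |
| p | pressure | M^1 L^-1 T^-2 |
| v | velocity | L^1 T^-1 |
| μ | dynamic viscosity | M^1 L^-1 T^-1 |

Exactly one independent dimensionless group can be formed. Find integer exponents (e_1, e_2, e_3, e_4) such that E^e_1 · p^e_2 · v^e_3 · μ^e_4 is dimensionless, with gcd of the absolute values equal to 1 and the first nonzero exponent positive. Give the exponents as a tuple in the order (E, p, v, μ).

M: e_1·(1) + e_2·(1) + e_3·(0) + e_4·(1) = 0
L: e_1·(2) + e_2·(-1) + e_3·(1) + e_4·(-1) = 0
T: e_1·(-2) + e_2·(-2) + e_3·(-1) + e_4·(-1) = 0
Solving this homogeneous linear system for the smallest-integer solution (first nonzero entry positive) gives (1, 2, -3, -3).

(1, 2, -3, -3)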